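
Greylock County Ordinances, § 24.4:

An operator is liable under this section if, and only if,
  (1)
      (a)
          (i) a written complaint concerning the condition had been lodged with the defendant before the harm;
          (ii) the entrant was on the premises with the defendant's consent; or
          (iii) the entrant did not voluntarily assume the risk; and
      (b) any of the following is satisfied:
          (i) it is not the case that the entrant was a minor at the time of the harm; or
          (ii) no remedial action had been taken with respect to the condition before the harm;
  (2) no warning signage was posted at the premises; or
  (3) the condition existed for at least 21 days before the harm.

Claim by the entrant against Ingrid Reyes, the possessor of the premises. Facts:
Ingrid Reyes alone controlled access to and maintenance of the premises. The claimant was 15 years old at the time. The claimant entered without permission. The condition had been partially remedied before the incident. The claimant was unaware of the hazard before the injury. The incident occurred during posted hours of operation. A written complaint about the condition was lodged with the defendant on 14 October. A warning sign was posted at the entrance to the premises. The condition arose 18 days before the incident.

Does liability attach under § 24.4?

(i) complaint lodged — met.
(ii) consent to enter — fails.
(iii) no assumed risk — satisfied.
So (a) is satisfied (T OR F OR T).
(i) not (entrant a minor) — fails.
(ii) no remedial action — fails.
So (b) is not satisfied (F OR F).
(1): T AND F → false.
(2) no signage posted — not satisfied.
(3) condition ≥21 days old — not met.
So Overall is not satisfied (F OR F OR F).

No — not liable.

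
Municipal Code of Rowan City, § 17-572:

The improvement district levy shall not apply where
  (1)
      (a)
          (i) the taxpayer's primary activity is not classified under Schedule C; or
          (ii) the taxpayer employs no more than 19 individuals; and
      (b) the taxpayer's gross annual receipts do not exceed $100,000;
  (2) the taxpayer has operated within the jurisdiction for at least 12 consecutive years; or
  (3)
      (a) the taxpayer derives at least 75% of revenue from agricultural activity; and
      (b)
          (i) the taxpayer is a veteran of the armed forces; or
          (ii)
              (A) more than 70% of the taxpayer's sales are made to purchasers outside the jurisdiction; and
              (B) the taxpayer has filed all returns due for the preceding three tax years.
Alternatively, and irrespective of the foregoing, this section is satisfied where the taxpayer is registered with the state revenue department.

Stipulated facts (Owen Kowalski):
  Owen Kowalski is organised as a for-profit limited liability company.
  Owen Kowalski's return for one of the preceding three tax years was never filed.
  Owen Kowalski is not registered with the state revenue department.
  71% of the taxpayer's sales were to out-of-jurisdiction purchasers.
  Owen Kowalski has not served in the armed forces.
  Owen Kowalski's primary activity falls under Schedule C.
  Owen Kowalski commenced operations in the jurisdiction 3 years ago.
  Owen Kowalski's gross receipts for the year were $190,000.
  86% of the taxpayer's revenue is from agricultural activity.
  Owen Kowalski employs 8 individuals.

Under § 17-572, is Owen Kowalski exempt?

No — not exempt.

(i) not (Schedule C activity) — not satisfied.
(ii) ≤ 19 employees — satisfied.
So (a) is satisfied (F OR T).
(b) receipts ≤ $100,000 — fails.
(1): T AND F → false.
(2) ≥ 12 yrs in jurisdiction — not met.
(a) ≥75% agricultural — met.
(i) veteran — not met.
(A) >70% out-of-jur. sales — met.
(B) returns current — not met.
(ii): T AND F → false.
(b): F OR F → false.
(3) = T AND F = false.
Overall = F OR F OR F = false.
Exception (state-registered) — not satisfied.
Result: main false OR exception false → false.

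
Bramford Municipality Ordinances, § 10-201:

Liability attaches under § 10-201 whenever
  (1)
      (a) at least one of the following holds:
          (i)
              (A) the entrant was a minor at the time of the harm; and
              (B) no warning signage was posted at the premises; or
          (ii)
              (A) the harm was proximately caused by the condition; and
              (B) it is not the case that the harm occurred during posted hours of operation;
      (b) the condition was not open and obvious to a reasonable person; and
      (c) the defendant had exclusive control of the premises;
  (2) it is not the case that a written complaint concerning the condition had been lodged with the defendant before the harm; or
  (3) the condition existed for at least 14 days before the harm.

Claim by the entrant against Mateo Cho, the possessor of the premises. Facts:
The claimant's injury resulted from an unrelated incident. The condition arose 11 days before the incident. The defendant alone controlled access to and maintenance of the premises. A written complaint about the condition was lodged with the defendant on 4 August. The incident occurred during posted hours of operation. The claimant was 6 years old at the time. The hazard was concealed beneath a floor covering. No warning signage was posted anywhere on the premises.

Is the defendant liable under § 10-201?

Yes — liable.

(A) entrant a minor — holds.
(B) no signage posted — met.
(i): T AND T → true.
(A) proximate cause — not met.
(B) not (during posted hours) — not satisfied.
So (ii) is not satisfied (F AND F).
(a) = T OR F = true.
(b) not open/obvious — met.
(c) exclusive control — met.
So (1) is satisfied (T AND T AND T).
(2) not (complaint lodged) — not met.
(3) condition ≥14 days old — fails.
Overall = T OR F OR F = true.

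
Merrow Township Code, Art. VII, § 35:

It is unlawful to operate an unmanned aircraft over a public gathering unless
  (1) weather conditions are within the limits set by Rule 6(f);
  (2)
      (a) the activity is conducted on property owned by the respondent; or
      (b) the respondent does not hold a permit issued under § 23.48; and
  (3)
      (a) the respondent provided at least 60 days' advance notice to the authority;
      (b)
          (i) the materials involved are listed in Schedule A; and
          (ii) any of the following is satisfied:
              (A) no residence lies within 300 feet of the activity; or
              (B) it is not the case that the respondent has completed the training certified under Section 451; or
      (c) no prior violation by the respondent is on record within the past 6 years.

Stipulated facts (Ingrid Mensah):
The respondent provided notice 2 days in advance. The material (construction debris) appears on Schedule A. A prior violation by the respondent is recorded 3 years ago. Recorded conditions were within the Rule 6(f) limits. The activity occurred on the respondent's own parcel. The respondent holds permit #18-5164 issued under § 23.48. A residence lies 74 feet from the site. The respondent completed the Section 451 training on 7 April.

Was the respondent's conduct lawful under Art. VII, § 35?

No — unlawful.

(1) weather ok — holds.
(a) own property — holds.
(b) not (holds permit) — not met.
So (2) is satisfied (T OR F).
(a) ≥60 days' notice — fails.
(i) Schedule A material — satisfied.
(A) no residence in 300 ft — not satisfied.
(B) not (training certified) — not met.
(ii): F OR F → false.
(b): T AND F → false.
(c) no prior violation — not met.
(3) = F OR F OR F = false.
So Overall is not satisfied (T AND T AND F).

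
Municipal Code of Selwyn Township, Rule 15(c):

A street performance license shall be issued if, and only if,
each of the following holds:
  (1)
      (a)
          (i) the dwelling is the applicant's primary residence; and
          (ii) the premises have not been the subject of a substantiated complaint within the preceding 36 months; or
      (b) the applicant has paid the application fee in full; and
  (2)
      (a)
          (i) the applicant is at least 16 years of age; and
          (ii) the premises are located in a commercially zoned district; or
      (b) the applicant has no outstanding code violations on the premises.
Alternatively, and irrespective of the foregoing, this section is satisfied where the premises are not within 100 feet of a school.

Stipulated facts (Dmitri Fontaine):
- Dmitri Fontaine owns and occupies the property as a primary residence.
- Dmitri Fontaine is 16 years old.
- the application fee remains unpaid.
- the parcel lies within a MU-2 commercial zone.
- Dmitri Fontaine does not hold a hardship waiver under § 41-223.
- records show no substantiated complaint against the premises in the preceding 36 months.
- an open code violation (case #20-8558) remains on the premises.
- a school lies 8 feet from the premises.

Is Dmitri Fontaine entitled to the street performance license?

(i) primary residence — satisfied.
(ii) no complaint in 36 mo. — satisfied.
(a): T AND T → true.
(b) fee paid — not satisfied.
(1): T OR F → true.
(i) age ≥ 16 — met.
(ii) commercially zoned — satisfied.
So (a) is satisfied (T AND T).
(b) no code violations — not met.
(2) = T OR F = true.
Overall: T AND T → true.
Exception (≥100 ft from school) — not satisfied.
Result: main true OR exception false → true.

Yes — granted.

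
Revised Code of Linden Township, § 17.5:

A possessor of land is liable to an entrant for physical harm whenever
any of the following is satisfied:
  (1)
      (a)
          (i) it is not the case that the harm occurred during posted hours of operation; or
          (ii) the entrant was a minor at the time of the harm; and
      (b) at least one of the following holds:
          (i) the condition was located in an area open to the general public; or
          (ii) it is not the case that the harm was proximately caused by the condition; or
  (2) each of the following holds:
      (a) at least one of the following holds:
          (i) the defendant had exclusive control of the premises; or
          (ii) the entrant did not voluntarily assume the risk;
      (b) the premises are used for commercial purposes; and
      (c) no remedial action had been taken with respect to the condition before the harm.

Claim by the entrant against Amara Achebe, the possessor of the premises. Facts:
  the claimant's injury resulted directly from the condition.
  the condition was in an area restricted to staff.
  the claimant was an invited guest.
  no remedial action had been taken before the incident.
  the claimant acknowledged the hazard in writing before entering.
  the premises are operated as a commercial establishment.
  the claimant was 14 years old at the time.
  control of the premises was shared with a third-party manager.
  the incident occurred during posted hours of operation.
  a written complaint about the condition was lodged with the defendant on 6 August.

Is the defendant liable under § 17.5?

(i) not (during posted hours) — not satisfied.
(ii) entrant a minor — holds.
(a) = F OR T = true.
(i) public area — not met.
(ii) not (proximate cause) — fails.
So (b) is not satisfied (F OR F).
(1): T AND F → false.
(i) exclusive control — not satisfied.
(ii) no assumed risk — not met.
So (a) is not satisfied (F OR F).
(b) commercial use — satisfied.
(c) no remedial action — satisfied.
(2) = F AND T AND T = false.
Overall = F OR F = false.

No — not liable.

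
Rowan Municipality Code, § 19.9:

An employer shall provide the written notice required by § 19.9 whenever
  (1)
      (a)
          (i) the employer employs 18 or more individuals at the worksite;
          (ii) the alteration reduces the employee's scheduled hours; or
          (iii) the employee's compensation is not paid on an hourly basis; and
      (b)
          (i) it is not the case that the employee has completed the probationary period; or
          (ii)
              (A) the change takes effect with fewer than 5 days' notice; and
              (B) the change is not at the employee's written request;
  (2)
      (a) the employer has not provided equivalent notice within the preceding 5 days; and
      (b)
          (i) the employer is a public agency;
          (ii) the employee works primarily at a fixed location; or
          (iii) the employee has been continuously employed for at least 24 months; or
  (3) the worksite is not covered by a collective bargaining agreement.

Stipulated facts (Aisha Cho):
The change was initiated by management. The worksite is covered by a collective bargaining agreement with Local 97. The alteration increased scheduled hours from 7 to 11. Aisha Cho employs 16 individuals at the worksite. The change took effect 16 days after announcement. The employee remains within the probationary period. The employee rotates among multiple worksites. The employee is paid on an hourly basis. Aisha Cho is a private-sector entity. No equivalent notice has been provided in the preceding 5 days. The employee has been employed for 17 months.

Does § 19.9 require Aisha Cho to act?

(i) ≥ 18 at site — not met.
(ii) hours reduced — not satisfied.
(iii) not (hourly-paid) — not met.
(a) = F OR F OR F = false.
(i) not (past probation) — holds.
(A) < 5 days' notice — not satisfied.
(B) not employee-requested — met.
(ii): F AND T → false.
(b): T OR F → true.
(1) = F AND T = false.
(a) no recent notice — holds.
(i) public agency — not satisfied.
(ii) fixed location — fails.
(iii) tenure ≥ 24 mo. — not met.
(b) = F OR F OR F = false.
So (2) is not satisfied (T AND F).
(3) no CBA — not satisfied.
So Overall is not satisfied (F OR F OR F).

No — not required.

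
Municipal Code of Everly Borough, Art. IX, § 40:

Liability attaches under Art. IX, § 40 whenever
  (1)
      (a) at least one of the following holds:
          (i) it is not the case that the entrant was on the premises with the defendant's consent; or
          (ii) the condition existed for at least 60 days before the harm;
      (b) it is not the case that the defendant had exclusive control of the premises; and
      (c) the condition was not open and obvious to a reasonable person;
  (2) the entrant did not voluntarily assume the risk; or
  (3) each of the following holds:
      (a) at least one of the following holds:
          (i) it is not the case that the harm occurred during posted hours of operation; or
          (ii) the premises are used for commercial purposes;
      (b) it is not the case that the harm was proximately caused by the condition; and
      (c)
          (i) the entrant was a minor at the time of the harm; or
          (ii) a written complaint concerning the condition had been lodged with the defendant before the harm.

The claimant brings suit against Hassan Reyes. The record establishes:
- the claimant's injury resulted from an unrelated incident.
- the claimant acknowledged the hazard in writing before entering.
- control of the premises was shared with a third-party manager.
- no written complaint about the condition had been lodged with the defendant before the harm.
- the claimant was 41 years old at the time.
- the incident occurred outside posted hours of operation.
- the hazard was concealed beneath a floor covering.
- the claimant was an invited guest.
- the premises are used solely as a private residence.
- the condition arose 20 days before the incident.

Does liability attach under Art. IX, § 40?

No — not liable.

(i) not (consent to enter) — not met.
(ii) condition ≥60 days old — not satisfied.
(a): F OR F → false.
(b) not (exclusive control) — satisfied.
(c) not open/obvious — holds.
(1) = F AND T AND T = false.
(2) no assumed risk — not met.
(i) not (during posted hours) — holds.
(ii) commercial use — fails.
(a) = T OR F = true.
(b) not (proximate cause) — holds.
(i) entrant a minor — not met.
(ii) complaint lodged — not satisfied.
So (c) is not satisfied (F OR F).
(3) = T AND T AND F = false.
Overall: F OR F OR F → false.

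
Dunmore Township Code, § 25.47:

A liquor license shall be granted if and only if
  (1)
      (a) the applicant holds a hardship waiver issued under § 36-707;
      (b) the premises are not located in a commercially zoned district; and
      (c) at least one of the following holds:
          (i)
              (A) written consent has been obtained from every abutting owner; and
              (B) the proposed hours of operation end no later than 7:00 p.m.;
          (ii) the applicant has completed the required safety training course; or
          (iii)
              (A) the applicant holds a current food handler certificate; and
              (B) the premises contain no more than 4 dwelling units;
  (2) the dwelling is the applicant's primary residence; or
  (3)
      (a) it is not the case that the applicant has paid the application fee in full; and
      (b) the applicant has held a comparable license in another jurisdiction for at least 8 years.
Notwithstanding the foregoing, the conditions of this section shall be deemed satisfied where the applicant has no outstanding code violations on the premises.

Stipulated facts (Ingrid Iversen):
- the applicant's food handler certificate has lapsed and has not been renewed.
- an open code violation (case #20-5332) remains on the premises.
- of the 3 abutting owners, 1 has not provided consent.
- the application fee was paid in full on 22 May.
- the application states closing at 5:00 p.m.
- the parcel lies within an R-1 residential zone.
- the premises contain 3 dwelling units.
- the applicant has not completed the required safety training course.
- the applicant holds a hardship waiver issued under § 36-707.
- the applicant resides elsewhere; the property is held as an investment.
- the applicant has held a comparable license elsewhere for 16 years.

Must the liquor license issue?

(a) hardship waiver — satisfied.
(b) not (commercially zoned) — satisfied.
(A) all abutters consent — not met.
(B) closes by 7 p.m. — satisfied.
(i): F AND T → false.
(ii) safety training — fails.
(A) food handler cert. — not met.
(B) ≤ 4 units — met.
(iii): F AND T → false.
(c) = F OR F OR F = false.
(1): T AND T AND F → false.
(2) primary residence — not met.
(a) not (fee paid) — not met.
(b) prior license ≥ 8 yr — satisfied.
So (3) is not satisfied (F AND T).
Overall: F OR F OR F → false.
Exception (no code violations) — not satisfied.
Result: main false OR exception false → false.

No — denied.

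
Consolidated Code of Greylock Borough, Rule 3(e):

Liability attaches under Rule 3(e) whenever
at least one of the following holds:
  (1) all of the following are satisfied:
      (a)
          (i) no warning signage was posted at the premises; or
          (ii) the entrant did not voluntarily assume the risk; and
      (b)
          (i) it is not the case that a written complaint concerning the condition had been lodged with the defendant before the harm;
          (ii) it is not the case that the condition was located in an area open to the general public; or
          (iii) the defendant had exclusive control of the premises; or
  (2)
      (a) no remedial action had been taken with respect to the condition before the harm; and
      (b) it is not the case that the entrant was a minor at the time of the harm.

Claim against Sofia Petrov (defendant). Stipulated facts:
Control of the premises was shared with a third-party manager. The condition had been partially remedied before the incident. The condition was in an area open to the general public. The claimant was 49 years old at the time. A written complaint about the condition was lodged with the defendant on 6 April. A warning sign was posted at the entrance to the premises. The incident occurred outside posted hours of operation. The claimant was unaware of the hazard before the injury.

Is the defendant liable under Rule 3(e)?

No — not liable.

(i) no signage posted — fails.
(ii) no assumed risk — satisfied.
(a): F OR T → true.
(i) not (complaint lodged) — not met.
(ii) not (public area) — not satisfied.
(iii) exclusive control — not satisfied.
So (b) is not satisfied (F OR F OR F).
So (1) is not satisfied (T AND F).
(a) no remedial action — not satisfied.
(b) not (entrant a minor) — met.
So (2) is not satisfied (F AND T).
Overall: F OR F → false.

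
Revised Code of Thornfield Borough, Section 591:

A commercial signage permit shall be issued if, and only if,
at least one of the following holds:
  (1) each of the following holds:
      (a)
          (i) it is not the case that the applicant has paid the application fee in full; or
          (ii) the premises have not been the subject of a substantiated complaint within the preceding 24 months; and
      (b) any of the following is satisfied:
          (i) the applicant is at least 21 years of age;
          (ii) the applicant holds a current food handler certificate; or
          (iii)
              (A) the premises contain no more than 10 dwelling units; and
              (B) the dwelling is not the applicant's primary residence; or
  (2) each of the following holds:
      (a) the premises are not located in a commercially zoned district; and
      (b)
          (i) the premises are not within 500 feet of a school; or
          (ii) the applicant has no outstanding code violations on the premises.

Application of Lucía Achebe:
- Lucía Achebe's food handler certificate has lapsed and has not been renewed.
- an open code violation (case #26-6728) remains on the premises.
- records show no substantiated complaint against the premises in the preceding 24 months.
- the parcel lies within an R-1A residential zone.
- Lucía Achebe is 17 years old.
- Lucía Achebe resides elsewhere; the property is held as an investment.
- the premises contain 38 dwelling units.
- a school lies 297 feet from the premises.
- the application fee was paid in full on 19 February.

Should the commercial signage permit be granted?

(i) not (fee paid) — not satisfied.
(ii) no complaint in 24 mo. — satisfied.
(a) = F OR T = true.
(i) age ≥ 21 — fails.
(ii) food handler cert. — fails.
(A) ≤ 10 units — not satisfied.
(B) not (primary residence) — holds.
(iii): F AND T → false.
(b): F OR F OR F → false.
So (1) is not satisfied (T AND F).
(a) not (commercially zoned) — satisfied.
(i) ≥500 ft from school — fails.
(ii) no code violations — fails.
So (b) is not satisfied (F OR F).
(2): T AND F → false.
Overall = F OR F = false.

No — denied.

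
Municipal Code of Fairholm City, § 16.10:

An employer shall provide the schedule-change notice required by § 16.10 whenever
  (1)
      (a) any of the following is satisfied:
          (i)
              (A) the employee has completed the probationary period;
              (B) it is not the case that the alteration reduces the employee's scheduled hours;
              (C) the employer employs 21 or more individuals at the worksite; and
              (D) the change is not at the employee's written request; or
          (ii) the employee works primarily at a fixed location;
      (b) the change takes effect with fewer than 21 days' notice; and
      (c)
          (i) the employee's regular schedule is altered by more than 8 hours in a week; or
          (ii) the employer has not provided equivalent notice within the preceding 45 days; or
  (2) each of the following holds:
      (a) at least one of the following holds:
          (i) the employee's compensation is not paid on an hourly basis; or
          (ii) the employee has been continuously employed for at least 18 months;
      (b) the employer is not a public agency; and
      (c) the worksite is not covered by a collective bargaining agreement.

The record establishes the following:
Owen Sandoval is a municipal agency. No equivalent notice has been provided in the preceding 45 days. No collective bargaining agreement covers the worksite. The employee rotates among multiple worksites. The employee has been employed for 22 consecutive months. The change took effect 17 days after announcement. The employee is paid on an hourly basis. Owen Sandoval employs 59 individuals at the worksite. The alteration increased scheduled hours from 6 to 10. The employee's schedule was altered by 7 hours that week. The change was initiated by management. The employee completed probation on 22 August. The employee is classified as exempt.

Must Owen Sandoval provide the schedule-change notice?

(A) past probation — satisfied.
(B) not (hours reduced) — satisfied.
(C) ≥ 21 at site — holds.
(D) not employee-requested — met.
So (i) is satisfied (T AND T AND T AND T).
(ii) fixed location — not met.
So (a) is satisfied (T OR F).
(b) < 21 days' notice — satisfied.
(i) schedule shift > 8h — not met.
(ii) no recent notice — satisfied.
(c) = F OR T = true.
So (1) is satisfied (T AND T AND T).
(i) not (hourly-paid) — fails.
(ii) tenure ≥ 18 mo. — holds.
(a) = F OR T = true.
(b) not (public agency) — fails.
(c) no CBA — met.
So (2) is not satisfied (T AND F AND T).
Overall = T OR F = true.

Yes — required.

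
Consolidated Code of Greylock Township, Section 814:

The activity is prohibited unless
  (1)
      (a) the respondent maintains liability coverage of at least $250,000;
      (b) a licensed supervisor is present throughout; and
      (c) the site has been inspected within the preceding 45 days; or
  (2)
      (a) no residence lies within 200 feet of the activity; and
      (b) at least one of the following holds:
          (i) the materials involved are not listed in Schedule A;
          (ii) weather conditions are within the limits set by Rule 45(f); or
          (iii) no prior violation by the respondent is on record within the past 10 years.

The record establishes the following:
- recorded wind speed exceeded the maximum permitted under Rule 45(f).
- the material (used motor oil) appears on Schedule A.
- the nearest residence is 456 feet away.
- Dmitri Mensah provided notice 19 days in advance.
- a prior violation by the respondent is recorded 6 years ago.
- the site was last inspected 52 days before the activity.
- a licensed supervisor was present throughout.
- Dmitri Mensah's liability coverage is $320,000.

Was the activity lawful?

No — unlawful.

(a) coverage ≥ $250,000 — holds.
(b) supervisor present — satisfied.
(c) site inspected — not met.
(1) = T AND T AND F = false.
(a) no residence in 200 ft — satisfied.
(i) not (Schedule A material) — not satisfied.
(ii) weather ok — fails.
(iii) no prior violation — fails.
So (b) is not satisfied (F OR F OR F).
(2): T AND F → false.
Overall: F OR F → false.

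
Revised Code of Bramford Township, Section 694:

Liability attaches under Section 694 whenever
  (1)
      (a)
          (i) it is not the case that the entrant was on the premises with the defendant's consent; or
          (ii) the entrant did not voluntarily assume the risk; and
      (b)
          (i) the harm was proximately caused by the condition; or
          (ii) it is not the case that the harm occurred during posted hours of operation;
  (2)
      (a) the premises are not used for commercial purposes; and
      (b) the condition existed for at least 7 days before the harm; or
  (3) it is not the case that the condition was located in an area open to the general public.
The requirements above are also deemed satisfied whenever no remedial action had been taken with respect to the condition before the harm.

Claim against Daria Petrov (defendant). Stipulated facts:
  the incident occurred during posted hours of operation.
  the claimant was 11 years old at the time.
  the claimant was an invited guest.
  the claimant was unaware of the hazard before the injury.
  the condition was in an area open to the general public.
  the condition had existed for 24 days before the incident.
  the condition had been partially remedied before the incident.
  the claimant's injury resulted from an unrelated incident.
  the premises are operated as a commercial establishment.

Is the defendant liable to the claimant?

(i) not (consent to enter) — not satisfied.
(ii) no assumed risk — met.
(a) = F OR T = true.
(i) proximate cause — fails.
(ii) not (during posted hours) — not satisfied.
(b): F OR F → false.
So (1) is not satisfied (T AND F).
(a) not (commercial use) — not satisfied.
(b) condition ≥7 days old — holds.
(2): F AND T → false.
(3) not (public area) — not satisfied.
Overall = F OR F OR F = false.
Exception (no remedial action) — not satisfied.
Result: main false OR exception false → false.

No — not liable.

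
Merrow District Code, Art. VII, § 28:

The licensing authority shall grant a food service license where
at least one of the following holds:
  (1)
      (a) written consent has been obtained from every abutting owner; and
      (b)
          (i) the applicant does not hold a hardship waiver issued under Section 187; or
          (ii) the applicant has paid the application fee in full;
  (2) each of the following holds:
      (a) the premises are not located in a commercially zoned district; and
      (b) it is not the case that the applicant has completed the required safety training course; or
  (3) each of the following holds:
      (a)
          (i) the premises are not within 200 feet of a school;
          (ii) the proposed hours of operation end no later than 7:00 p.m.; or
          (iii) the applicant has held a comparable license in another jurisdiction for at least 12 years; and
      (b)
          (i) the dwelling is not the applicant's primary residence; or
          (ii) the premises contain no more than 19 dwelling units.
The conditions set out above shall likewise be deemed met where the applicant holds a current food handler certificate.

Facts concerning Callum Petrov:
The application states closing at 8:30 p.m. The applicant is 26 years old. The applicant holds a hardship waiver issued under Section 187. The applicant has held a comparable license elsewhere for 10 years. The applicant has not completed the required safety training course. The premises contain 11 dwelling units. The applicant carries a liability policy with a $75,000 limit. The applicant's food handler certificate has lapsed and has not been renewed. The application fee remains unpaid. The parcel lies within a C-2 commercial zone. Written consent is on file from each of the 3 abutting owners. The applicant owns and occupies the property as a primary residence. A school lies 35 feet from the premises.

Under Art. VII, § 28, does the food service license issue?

No — denied.

(a) all abutters consent — holds.
(i) not (hardship waiver) — not met.
(ii) fee paid — fails.
(b) = F OR F = false.
(1): T AND F → false.
(a) not (commercially zoned) — not satisfied.
(b) not (safety training) — satisfied.
So (2) is not satisfied (F AND T).
(i) ≥200 ft from school — not met.
(ii) closes by 7 p.m. — not met.
(iii) prior license ≥ 12 yr — fails.
(a) = F OR F OR F = false.
(i) not (primary residence) — not met.
(ii) ≤ 19 units — holds.
(b) = F OR T = true.
(3): F AND T → false.
Overall: F OR F OR F → false.
Exception (food handler cert.) — not satisfied.
Result: main false OR exception false → false.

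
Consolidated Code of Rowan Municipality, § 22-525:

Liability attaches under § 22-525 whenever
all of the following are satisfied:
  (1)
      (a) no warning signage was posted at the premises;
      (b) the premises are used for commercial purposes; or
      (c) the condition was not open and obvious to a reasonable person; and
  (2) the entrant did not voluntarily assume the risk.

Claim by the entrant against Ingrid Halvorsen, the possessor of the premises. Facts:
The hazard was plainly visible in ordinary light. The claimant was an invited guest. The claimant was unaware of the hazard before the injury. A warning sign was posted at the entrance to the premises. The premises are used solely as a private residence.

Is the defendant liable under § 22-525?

(a) no signage posted — not satisfied.
(b) commercial use — not met.
(c) not open/obvious — not met.
(1): F OR F OR F → false.
(2) no assumed risk — holds.
Overall: F AND T → false.

No — not liable.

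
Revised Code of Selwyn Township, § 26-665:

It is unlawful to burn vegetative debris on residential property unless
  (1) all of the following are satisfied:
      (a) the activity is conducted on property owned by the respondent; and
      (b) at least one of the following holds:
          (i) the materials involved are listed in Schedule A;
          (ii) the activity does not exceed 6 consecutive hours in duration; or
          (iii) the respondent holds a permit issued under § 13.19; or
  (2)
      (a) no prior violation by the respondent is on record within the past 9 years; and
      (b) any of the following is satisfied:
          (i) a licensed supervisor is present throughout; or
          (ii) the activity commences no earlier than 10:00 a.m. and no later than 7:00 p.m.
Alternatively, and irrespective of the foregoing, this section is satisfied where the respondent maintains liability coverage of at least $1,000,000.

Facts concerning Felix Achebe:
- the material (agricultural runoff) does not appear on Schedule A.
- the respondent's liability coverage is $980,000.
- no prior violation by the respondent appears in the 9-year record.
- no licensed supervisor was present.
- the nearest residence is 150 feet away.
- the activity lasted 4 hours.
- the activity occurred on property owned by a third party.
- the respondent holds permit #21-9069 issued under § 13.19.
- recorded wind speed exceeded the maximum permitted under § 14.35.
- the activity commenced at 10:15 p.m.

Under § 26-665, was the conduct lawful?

(a) own property — not met.
(i) Schedule A material — not met.
(ii) ≤ 6 hrs duration — satisfied.
(iii) holds permit — met.
(b): F OR T OR T → true.
So (1) is not satisfied (F AND T).
(a) no prior violation — satisfied.
(i) supervisor present — not satisfied.
(ii) start within hours — fails.
So (b) is not satisfied (F OR F).
So (2) is not satisfied (T AND F).
Overall = F OR F = false.
Exception (coverage ≥ $1,000,000) — not satisfied.
Result: main false OR exception false → false.

No — unlawful.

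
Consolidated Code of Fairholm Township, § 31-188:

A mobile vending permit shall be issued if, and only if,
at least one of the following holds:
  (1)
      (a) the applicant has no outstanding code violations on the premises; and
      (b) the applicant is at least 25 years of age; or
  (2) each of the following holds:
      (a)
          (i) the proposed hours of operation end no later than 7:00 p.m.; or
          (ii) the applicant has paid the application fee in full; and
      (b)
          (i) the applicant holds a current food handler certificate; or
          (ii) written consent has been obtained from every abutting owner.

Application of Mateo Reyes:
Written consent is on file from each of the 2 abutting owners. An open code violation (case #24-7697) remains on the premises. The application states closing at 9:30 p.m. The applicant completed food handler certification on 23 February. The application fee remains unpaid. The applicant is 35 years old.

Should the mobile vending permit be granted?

(a) no code violations — fails.
(b) age ≥ 25 — holds.
(1) = F AND T = false.
(i) closes by 7 p.m. — fails.
(ii) fee paid — not met.
So (a) is not satisfied (F OR F).
(i) food handler cert. — holds.
(ii) all abutters consent — holds.
(b) = T OR T = true.
(2): F AND T → false.
Overall: F OR F → false.

No — denied.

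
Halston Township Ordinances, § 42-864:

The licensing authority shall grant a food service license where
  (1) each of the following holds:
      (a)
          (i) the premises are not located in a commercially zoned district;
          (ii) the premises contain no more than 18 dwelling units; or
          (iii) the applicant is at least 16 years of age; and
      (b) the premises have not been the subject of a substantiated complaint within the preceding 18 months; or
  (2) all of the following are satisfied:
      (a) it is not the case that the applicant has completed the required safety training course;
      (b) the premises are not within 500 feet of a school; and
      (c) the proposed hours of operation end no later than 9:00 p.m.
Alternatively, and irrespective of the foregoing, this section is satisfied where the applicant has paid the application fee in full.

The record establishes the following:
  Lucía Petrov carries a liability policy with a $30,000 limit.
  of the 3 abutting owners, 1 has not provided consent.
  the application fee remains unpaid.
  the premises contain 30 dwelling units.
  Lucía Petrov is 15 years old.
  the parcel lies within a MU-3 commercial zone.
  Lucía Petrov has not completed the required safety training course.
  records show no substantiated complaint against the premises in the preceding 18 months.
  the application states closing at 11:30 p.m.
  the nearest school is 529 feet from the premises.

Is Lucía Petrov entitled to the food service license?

(i) not (commercially zoned) — not satisfied.
(ii) ≤ 18 units — not satisfied.
(iii) age ≥ 16 — not satisfied.
(a) = F OR F OR F = false.
(b) no complaint in 18 mo. — met.
(1): F AND T → false.
(a) not (safety training) — satisfied.
(b) ≥500 ft from school — met.
(c) closes by 9 p.m. — fails.
(2) = T AND T AND F = false.
So Overall is not satisfied (F OR F).
Exception (fee paid) — not satisfied.
Result: main false OR exception false → false.

No — denied.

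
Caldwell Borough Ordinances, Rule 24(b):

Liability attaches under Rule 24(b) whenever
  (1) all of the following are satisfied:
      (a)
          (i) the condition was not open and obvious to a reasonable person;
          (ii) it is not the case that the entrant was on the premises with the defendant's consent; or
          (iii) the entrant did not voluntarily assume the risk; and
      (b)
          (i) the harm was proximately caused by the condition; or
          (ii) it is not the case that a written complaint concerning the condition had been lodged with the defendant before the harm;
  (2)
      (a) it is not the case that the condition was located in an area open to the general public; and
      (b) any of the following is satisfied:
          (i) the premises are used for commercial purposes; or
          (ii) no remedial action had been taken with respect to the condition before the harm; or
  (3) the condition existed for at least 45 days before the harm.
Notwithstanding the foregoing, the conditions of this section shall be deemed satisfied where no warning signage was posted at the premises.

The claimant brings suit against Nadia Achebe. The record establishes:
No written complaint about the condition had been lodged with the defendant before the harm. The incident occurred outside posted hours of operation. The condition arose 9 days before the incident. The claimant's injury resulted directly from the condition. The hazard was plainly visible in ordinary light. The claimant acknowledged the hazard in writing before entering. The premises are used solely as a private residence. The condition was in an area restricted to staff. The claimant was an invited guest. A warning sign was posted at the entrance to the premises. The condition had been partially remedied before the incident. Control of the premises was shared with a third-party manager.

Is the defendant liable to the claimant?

No — not liable.

(i) not open/obvious — not met.
(ii) not (consent to enter) — fails.
(iii) no assumed risk — not met.
(a) = F OR F OR F = false.
(i) proximate cause — holds.
(ii) not (complaint lodged) — satisfied.
(b): T OR T → true.
So (1) is not satisfied (F AND T).
(a) not (public area) — holds.
(i) commercial use — not satisfied.
(ii) no remedial action — not satisfied.
(b): F OR F → false.
(2) = T AND F = false.
(3) condition ≥45 days old — not met.
So Overall is not satisfied (F OR F OR F).
Exception (no signage posted) — not satisfied.
Result: main false OR exception false → false.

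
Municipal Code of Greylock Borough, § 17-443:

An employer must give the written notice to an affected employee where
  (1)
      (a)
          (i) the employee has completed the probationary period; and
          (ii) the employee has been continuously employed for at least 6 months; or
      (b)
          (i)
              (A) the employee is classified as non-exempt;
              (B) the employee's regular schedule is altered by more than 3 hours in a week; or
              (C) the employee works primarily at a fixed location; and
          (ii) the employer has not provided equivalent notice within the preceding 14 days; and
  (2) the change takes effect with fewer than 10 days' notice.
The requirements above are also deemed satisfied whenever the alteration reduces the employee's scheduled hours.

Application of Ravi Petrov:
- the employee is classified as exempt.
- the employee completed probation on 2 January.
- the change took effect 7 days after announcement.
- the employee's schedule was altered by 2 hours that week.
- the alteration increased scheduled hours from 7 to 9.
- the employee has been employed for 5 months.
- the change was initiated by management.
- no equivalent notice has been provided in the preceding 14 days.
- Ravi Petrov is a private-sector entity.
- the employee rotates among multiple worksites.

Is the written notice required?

No — not required.

(i) past probation — holds.
(ii) tenure ≥ 6 mo. — not met.
So (a) is not satisfied (T AND F).
(A) non-exempt — fails.
(B) schedule shift > 3h — not satisfied.
(C) fixed location — fails.
(i) = F OR F OR F = false.
(ii) no recent notice — satisfied.
(b) = F AND T = false.
So (1) is not satisfied (F OR F).
(2) < 10 days' notice — holds.
Overall = F AND T = false.
Exception (hours reduced) — not satisfied.
Result: main false OR exception false → false.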